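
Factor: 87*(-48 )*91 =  - 2^4*3^2*7^1 * 13^1  *  29^1= -  380016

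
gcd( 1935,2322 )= 387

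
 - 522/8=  -261/4  =  -  65.25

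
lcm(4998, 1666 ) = 4998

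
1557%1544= 13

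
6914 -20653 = -13739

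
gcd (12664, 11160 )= 8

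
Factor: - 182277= -3^3 * 43^1 * 157^1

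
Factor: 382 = 2^1*191^1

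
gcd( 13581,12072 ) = 1509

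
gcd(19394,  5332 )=2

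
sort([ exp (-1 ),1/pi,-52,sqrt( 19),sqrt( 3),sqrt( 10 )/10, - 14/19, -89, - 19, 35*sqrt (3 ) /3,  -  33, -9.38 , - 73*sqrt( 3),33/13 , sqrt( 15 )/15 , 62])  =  [ - 73*sqrt( 3),-89 , - 52, - 33,-19, - 9.38, - 14/19,  sqrt(15) /15,sqrt( 10)/10,1/pi, exp( - 1),sqrt (3 ),  33/13,sqrt(19),35*sqrt( 3 )/3,62 ]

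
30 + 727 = 757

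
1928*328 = 632384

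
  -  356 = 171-527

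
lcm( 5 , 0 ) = 0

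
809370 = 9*89930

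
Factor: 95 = 5^1*19^1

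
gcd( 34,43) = 1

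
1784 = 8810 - 7026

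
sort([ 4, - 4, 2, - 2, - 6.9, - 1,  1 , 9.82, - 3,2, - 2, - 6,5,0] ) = [ - 6.9, -6, - 4,  -  3, - 2 , - 2, - 1,  0, 1,2,2, 4,5,9.82] 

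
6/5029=6/5029   =  0.00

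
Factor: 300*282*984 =2^6*3^3*5^2*41^1*47^1 = 83246400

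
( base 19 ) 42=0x4E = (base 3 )2220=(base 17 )4A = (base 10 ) 78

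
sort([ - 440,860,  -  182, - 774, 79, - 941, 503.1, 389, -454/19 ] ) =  [ - 941, - 774 ,  -  440,-182,-454/19, 79,  389,503.1,860 ]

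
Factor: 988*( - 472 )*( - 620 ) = 2^7 * 5^1 * 13^1*19^1*31^1*59^1  =  289128320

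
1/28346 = 1/28346 = 0.00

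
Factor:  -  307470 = -2^1*3^1 * 5^1*37^1*277^1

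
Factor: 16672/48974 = 16/47  =  2^4 * 47^(-1)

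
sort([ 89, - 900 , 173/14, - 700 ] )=[ - 900, - 700,173/14, 89 ] 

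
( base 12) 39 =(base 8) 55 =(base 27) 1i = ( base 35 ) 1a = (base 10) 45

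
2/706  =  1/353 = 0.00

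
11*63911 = 703021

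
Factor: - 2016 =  - 2^5 *3^2 *7^1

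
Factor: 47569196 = 2^2 * 17^1*53^1 * 67^1*197^1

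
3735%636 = 555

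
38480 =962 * 40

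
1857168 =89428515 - 87571347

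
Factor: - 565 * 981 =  - 3^2*5^1*109^1*113^1 =- 554265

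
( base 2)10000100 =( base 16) 84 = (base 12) b0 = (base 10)132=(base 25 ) 57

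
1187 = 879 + 308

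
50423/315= 160 + 23/315 = 160.07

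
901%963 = 901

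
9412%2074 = 1116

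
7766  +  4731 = 12497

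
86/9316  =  43/4658 = 0.01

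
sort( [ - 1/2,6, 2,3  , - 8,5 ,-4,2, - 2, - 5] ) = [ -8, - 5,-4 , - 2 , - 1/2 , 2, 2,3, 5, 6 ] 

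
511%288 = 223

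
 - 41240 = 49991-91231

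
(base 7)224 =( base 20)5G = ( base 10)116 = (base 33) 3H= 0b1110100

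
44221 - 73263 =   -  29042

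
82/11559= 82/11559 = 0.01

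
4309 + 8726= 13035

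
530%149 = 83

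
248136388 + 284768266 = 532904654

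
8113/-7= - 1159 + 0/1 = - 1159.00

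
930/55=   16  +  10/11 =16.91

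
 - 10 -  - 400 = 390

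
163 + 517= 680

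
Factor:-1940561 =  - 7^1*277223^1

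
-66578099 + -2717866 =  - 69295965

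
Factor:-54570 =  - 2^1* 3^1 *5^1*17^1*107^1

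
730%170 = 50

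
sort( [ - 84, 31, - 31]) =[ - 84, - 31,31] 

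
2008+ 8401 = 10409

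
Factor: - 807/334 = -2^( - 1)*3^1*167^(-1)*269^1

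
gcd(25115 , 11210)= 5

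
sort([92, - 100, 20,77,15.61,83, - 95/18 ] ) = [ - 100,  -  95/18,15.61,20,  77,83,92]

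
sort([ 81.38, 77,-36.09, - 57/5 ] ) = [-36.09,-57/5, 77,81.38 ] 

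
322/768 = 161/384 = 0.42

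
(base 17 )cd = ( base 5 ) 1332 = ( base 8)331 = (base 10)217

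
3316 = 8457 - 5141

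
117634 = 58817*2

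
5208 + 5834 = 11042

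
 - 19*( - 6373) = 121087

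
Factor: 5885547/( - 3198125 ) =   -  3^1*5^( -4)*7^(-1 )*17^( - 1 )*43^(-1) *877^1*2237^1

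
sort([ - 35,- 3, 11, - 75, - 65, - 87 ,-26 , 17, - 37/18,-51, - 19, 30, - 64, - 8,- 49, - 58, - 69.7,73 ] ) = [  -  87, - 75, - 69.7 , - 65, - 64 ,  -  58,- 51, - 49,  -  35, - 26 , - 19, - 8, - 3,-37/18, 11, 17, 30 , 73 ]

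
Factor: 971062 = 2^1*397^1 * 1223^1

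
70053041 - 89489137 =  - 19436096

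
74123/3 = 24707+2/3 = 24707.67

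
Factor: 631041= 3^1*210347^1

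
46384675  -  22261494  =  24123181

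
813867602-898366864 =-84499262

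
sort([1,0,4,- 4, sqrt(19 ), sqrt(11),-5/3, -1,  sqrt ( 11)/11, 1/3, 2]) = [-4, - 5/3,-1, 0, sqrt ( 11)/11, 1/3, 1 , 2, sqrt(11 ) , 4, sqrt( 19) ]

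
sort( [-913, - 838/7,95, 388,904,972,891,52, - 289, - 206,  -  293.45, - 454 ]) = [ - 913, - 454, - 293.45, - 289 ,- 206, - 838/7, 52, 95,  388,891, 904,972 ] 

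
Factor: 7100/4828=5^2*17^ ( - 1 ) = 25/17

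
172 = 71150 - 70978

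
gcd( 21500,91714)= 2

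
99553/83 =1199 + 36/83 = 1199.43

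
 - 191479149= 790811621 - 982290770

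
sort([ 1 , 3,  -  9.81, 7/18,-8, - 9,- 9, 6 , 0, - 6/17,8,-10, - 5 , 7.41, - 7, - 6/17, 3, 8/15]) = [ - 10, - 9.81, - 9, - 9, - 8, - 7, - 5,-6/17 , - 6/17 , 0, 7/18 , 8/15, 1,3,3 , 6, 7.41, 8]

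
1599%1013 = 586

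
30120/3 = 10040 =10040.00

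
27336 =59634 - 32298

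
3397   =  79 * 43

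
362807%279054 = 83753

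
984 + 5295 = 6279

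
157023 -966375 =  - 809352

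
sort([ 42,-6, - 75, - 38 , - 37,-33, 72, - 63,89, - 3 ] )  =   [ - 75, - 63 , - 38 , - 37, - 33, - 6, - 3,42,72, 89 ] 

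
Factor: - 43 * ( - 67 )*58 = 2^1 * 29^1*43^1 * 67^1=167098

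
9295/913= 845/83 = 10.18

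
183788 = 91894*2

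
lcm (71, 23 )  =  1633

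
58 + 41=99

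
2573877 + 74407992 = 76981869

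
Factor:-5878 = -2^1*2939^1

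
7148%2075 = 923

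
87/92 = 87/92 = 0.95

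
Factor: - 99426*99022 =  -2^2*3^1*7^1*11^1*73^1*227^1*643^1  =  - 9845361372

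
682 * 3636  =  2479752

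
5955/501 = 11+148/167 =11.89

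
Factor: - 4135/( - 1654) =5/2 =2^( - 1) * 5^1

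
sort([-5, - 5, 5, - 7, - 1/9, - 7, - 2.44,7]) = [ - 7, - 7, - 5, - 5, - 2.44, - 1/9,5, 7 ]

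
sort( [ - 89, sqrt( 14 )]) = [ - 89 , sqrt( 14)]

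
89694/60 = 1494 + 9/10 = 1494.90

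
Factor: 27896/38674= 2^2* 11^1*61^( - 1) = 44/61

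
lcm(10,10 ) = 10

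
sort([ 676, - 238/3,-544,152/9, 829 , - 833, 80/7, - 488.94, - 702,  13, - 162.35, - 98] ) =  [ - 833,- 702, - 544 , - 488.94, - 162.35, - 98, - 238/3,80/7, 13,  152/9 , 676, 829] 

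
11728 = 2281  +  9447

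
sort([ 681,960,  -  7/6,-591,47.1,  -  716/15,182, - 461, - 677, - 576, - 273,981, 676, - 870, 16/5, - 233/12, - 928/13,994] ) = [ - 870,-677,  -  591,-576, - 461, - 273, - 928/13, - 716/15, - 233/12,-7/6,16/5,47.1, 182,676,681,960,981, 994 ] 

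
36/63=4/7=0.57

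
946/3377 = 86/307  =  0.28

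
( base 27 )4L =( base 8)201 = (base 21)63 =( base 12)A9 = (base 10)129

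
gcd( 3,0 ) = 3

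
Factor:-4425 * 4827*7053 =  - 150648377175 =- 3^3*5^2*59^1 * 1609^1*2351^1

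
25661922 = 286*89727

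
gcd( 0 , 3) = 3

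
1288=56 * 23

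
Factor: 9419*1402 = 2^1*701^1 * 9419^1 = 13205438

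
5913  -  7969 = - 2056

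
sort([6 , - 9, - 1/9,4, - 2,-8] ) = [ - 9,- 8, - 2,-1/9, 4 , 6] 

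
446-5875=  - 5429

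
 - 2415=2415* ( - 1 )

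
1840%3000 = 1840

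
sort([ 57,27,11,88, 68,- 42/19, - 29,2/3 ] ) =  [-29 , - 42/19,2/3,11,  27,57, 68,88]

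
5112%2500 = 112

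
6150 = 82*75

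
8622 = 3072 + 5550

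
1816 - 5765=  - 3949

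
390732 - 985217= - 594485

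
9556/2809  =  3 + 1129/2809=3.40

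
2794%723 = 625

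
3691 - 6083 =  - 2392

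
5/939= 5/939 = 0.01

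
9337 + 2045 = 11382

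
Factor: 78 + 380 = 2^1*229^1 = 458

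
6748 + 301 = 7049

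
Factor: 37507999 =37507999^1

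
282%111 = 60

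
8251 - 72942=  - 64691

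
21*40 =840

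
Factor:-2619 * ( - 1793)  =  4695867 = 3^3*11^1*97^1*163^1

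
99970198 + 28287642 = 128257840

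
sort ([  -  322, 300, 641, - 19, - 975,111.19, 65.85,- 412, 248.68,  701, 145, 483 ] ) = [ -975, - 412,-322,-19, 65.85,111.19,145,248.68  ,  300,  483, 641, 701] 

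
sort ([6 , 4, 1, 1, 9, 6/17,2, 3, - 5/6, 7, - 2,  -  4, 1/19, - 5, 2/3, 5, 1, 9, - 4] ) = [ - 5, - 4, - 4, - 2, - 5/6,  1/19, 6/17, 2/3 , 1, 1, 1, 2,  3,4,5, 6, 7,9, 9] 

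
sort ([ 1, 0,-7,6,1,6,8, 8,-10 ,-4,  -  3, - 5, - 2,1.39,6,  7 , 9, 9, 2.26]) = [  -  10, - 7, -5,  -  4 , - 3,-2 , 0, 1,1,  1.39, 2.26 , 6 , 6 , 6, 7,8,8, 9,9 ]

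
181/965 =181/965 = 0.19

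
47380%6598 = 1194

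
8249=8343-94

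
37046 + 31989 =69035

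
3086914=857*3602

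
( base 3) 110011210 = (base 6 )105033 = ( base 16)22AD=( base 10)8877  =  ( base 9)13153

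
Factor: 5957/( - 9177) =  - 37/57= - 3^ ( - 1)*19^(- 1) * 37^1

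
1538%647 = 244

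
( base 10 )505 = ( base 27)IJ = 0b111111001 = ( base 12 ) 361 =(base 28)i1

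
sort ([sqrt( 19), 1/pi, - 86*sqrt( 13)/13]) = [ - 86*sqrt(13) /13, 1/pi, sqrt( 19) ]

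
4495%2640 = 1855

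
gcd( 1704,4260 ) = 852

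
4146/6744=691/1124 =0.61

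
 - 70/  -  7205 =14/1441 = 0.01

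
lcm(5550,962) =72150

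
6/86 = 3/43 = 0.07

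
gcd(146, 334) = 2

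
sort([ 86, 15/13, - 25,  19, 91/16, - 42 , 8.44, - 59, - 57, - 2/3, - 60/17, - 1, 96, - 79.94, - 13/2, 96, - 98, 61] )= [ - 98, - 79.94, - 59, - 57 , - 42 , - 25, - 13/2 ,- 60/17, - 1, - 2/3, 15/13, 91/16, 8.44,19, 61, 86,  96,96]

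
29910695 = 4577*6535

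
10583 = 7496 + 3087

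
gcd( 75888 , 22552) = 8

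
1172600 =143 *8200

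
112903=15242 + 97661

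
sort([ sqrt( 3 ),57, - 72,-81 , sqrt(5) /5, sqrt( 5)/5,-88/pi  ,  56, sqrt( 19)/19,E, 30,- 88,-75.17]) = [-88,-81, - 75.17, - 72, - 88/pi,sqrt ( 19)/19, sqrt( 5 ) /5,  sqrt( 5 ) /5, sqrt( 3 ), E , 30,56,57] 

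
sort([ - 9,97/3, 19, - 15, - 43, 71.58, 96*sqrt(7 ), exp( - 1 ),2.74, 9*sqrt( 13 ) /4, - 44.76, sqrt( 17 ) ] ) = [ -44.76, - 43,-15, - 9,  exp( - 1), 2.74, sqrt (17 ), 9*sqrt (13)/4, 19, 97/3, 71.58, 96*sqrt( 7 ) ]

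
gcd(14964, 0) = 14964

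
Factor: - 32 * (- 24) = 768 = 2^8 * 3^1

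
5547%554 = 7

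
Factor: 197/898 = 2^ ( - 1)*197^1*449^( - 1)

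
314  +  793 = 1107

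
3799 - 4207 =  - 408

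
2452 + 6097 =8549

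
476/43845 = 476/43845 =0.01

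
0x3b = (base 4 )323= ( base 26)27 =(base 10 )59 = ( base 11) 54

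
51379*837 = 43004223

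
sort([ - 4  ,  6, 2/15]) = [ - 4,2/15, 6]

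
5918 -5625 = 293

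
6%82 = 6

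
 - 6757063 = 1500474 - 8257537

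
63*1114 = 70182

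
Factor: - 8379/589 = -441/31 =- 3^2*7^2*31^(- 1)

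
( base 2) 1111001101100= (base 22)g20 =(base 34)6P2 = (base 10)7788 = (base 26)bde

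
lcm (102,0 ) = 0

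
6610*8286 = 54770460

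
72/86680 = 9/10835 = 0.00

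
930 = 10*93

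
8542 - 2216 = 6326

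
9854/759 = 9854/759 = 12.98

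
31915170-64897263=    - 32982093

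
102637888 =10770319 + 91867569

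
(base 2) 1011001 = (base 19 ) 4d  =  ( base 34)2l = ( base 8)131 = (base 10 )89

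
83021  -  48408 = 34613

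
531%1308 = 531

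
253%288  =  253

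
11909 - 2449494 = - 2437585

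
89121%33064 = 22993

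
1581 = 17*93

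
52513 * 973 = 51095149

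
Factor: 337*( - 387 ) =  - 3^2*43^1*337^1 = - 130419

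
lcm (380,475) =1900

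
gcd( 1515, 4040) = 505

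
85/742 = 85/742 = 0.11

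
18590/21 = 18590/21 = 885.24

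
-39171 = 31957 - 71128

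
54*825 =44550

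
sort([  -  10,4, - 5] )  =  [-10,-5,4] 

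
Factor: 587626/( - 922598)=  - 293813/461299 = - 13^1*97^1*233^1*461299^ (  -  1 ) 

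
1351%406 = 133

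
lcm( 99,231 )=693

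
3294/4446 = 183/247 = 0.74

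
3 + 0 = 3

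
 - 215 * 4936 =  -1061240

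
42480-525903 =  - 483423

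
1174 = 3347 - 2173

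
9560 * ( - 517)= - 4942520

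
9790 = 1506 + 8284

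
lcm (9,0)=0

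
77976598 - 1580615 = 76395983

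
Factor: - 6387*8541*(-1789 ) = 97592395563 = 3^3* 13^1*73^1*1789^1*2129^1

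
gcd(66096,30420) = 36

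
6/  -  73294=-3/36647 = -0.00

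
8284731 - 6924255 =1360476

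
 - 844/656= - 211/164 = -  1.29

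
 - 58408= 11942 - 70350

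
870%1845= 870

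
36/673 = 36/673 = 0.05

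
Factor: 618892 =2^2 * 154723^1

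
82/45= 1 + 37/45 = 1.82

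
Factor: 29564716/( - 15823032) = -2^( - 1 ) * 3^(-1 )*647^(-1 )*1019^( - 1 )*7391179^1 = -7391179/3955758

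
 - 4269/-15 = 1423/5 = 284.60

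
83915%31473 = 20969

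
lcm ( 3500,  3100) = 108500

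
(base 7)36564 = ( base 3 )111002210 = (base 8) 22520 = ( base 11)71A4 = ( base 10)9552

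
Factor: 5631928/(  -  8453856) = -703991/1056732 = -2^( - 2)*3^( - 1 )*107^( - 1)*823^ (-1)*703991^1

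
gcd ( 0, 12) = 12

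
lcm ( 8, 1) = 8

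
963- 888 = 75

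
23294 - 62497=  - 39203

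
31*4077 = 126387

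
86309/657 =86309/657=131.37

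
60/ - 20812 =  - 15/5203 = - 0.00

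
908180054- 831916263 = 76263791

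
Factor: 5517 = 3^2*613^1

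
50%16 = 2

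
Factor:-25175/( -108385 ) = 5^1*19^1*409^ ( - 1 )=95/409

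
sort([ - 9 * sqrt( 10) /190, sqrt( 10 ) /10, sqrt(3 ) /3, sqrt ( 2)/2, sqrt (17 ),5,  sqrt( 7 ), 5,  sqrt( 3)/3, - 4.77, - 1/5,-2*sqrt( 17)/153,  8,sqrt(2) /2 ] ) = [-4.77, - 1/5, - 9 * sqrt( 10)/190, - 2*sqrt( 17) /153, sqrt(10 ) /10, sqrt( 3 )/3,sqrt( 3 ) /3,sqrt ( 2)/2,sqrt( 2 )/2, sqrt(7 ), sqrt( 17 ),5, 5 , 8] 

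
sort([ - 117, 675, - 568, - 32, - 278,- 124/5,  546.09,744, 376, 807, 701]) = [-568, - 278, - 117, - 32, - 124/5,376,546.09,  675,701, 744,807 ]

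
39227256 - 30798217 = 8429039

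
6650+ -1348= 5302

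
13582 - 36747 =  - 23165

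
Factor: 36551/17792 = 2^(-7)*139^ (- 1)*36551^1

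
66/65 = 1+1/65=   1.02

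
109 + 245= 354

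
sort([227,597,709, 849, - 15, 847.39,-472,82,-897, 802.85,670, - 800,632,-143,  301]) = [ - 897 ,- 800,- 472, - 143 ,-15  ,  82, 227, 301,597, 632,670,709,802.85, 847.39,849 ]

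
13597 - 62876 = -49279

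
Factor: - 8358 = -2^1*3^1*7^1*199^1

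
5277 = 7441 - 2164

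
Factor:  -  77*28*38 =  - 81928= -2^3 * 7^2 *11^1* 19^1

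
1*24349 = 24349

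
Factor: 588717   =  3^2*65413^1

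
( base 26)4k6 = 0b110010011110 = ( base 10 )3230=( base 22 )6EI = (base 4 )302132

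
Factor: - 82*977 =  - 80114 = - 2^1*41^1*977^1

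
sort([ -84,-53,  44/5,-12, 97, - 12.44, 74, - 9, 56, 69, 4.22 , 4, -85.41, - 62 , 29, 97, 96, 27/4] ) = [ - 85.41, - 84, - 62, - 53, - 12.44, - 12, - 9  ,  4, 4.22,27/4, 44/5, 29, 56, 69,74, 96,97,97]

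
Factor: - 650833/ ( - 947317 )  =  7^( - 2 )*19333^( - 1 )*650833^1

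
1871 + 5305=7176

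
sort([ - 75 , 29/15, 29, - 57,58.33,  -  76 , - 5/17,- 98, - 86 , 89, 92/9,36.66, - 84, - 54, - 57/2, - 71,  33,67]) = [ - 98, - 86, - 84, - 76, - 75, - 71, - 57,  -  54 , - 57/2, - 5/17, 29/15,92/9, 29,33,  36.66, 58.33,67,89 ]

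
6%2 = 0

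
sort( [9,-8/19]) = [ - 8/19, 9 ] 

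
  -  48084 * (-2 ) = 96168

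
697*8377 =5838769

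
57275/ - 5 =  - 11455 + 0/1 = - 11455.00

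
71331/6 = 11888 + 1/2 = 11888.50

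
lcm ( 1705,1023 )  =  5115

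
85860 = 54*1590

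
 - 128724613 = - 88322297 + - 40402316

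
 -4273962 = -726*5887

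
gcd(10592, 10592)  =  10592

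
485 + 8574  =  9059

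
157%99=58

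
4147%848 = 755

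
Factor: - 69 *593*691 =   -  3^1* 23^1*593^1*691^1 =- 28273647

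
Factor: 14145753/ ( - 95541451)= - 3^1*43^1*53^1*73^(-1)*223^(  -  1) * 2069^1*5869^ (-1 ) 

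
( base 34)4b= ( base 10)147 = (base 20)77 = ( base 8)223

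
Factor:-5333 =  - 5333^1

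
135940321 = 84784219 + 51156102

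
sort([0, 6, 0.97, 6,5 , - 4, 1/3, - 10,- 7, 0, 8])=[ - 10, - 7 , - 4, 0, 0, 1/3 , 0.97,  5,6, 6,8 ]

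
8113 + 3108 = 11221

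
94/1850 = 47/925  =  0.05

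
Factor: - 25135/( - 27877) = 5^1*11^1*61^( - 1)=55/61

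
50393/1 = 50393 = 50393.00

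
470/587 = 470/587 = 0.80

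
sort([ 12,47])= [ 12,47 ]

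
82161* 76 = 6244236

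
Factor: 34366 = 2^1*17183^1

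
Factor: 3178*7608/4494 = 2^3 *107^( - 1 ) * 227^1*317^1 =575672/107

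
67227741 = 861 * 78081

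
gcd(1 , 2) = 1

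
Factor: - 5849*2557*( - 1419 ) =3^1*11^1  *43^1*2557^1*5849^1 =21222412167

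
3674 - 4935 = -1261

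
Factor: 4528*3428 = 15521984 = 2^6*283^1*857^1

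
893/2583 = 893/2583 = 0.35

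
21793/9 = 21793/9  =  2421.44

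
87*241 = 20967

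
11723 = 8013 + 3710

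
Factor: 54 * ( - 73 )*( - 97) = 2^1*3^3*73^1*97^1 =382374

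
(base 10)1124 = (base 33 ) 112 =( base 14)5A4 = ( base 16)464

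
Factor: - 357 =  - 3^1*7^1*17^1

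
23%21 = 2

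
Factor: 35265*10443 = 368272395  =  3^2*5^1*59^2*2351^1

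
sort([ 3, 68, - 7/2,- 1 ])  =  [-7/2, - 1,3,68 ]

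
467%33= 5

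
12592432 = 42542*296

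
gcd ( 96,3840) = 96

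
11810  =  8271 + 3539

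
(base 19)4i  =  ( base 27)3d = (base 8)136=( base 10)94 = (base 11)86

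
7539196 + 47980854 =55520050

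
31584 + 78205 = 109789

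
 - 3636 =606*( - 6 )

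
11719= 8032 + 3687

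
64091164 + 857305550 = 921396714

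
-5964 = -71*84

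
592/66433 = 592/66433 = 0.01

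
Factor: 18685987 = 19^1*491^1 * 2003^1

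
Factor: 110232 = 2^3 *3^2 * 1531^1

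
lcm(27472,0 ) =0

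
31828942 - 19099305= 12729637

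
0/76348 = 0  =  0.00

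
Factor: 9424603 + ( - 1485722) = 17^1*461^1  *1013^1 = 7938881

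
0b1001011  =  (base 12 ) 63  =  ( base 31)2d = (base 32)2B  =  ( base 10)75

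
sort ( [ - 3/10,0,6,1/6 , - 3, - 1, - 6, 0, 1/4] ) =[ - 6, - 3,  -  1, - 3/10, 0, 0 , 1/6, 1/4, 6]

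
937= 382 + 555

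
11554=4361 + 7193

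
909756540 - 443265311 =466491229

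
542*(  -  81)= - 43902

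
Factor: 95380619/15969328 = 2^( - 4)*71^1*998083^ (  -  1)*1343389^1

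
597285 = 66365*9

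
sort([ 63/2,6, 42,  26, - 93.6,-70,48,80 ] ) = [-93.6, - 70,  6,26, 63/2, 42, 48,80 ] 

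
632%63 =2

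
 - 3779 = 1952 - 5731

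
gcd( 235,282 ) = 47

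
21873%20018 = 1855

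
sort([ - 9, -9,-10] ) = [ - 10, - 9, - 9] 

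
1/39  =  1/39=0.03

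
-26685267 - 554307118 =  - 580992385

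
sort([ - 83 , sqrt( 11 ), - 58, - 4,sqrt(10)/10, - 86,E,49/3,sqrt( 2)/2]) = [ - 86, - 83, - 58 , - 4 , sqrt(10)/10, sqrt( 2) /2,E, sqrt (11),  49/3 ]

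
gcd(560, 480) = 80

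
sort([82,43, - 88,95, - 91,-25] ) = [-91,- 88, - 25,43,82,95]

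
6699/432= 2233/144 = 15.51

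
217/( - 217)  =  - 1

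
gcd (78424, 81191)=1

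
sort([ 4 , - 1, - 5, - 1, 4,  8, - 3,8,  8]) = [ - 5, - 3,  -  1, - 1, 4, 4,8,8,8 ] 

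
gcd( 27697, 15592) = 1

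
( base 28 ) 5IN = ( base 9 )6081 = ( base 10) 4447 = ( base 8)10537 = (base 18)dd1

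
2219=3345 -1126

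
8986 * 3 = 26958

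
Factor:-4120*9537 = -2^3 * 3^1 *5^1*11^1*  17^2*103^1  =  - 39292440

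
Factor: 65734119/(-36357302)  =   - 2^( - 1)*3^3*11^1*1597^(  -  1) * 11383^( - 1) * 221327^1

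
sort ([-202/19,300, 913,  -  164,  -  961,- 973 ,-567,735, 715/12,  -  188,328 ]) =[ -973, - 961, - 567 , - 188, - 164,-202/19,715/12,300, 328,  735, 913]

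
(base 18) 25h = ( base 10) 755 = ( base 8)1363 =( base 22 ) 1C7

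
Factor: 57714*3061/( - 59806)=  - 88331277/29903 = - 3^1*17^ ( - 1 )* 1759^(  -  1)*3061^1*9619^1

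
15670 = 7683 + 7987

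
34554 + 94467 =129021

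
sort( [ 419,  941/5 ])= [ 941/5, 419 ]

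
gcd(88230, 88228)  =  2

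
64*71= 4544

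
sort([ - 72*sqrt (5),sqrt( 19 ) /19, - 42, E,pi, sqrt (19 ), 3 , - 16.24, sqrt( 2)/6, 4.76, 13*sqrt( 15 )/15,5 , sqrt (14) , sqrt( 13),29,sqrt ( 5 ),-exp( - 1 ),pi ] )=[ - 72*sqrt(5),-42,  -  16.24, - exp (  -  1 ),  sqrt(19)/19, sqrt ( 2)/6 , sqrt( 5), E,  3,pi,pi,  13*sqrt(15)/15,sqrt(13) , sqrt ( 14) , sqrt( 19),4.76, 5 , 29]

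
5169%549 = 228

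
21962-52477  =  -30515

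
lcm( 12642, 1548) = 75852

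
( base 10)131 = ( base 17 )7c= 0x83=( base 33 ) 3w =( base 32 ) 43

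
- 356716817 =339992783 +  - 696709600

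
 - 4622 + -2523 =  - 7145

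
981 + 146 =1127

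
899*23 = 20677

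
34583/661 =34583/661 = 52.32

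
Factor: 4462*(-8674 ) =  - 2^2*23^1*97^1*4337^1 = - 38703388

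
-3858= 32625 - 36483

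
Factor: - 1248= - 2^5*3^1 * 13^1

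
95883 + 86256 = 182139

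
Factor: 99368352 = 2^5*3^2*97^1*3557^1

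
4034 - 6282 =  - 2248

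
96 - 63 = 33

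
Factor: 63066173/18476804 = 2^( - 2)*557^( - 1 )*4007^1 * 8293^ ( - 1 )  *  15739^1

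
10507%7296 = 3211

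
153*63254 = 9677862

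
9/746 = 9/746= 0.01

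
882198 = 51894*17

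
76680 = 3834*20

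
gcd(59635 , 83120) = 5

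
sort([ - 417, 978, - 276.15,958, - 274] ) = [ - 417, - 276.15, - 274,  958,978 ]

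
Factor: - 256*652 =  - 166912 = - 2^10*163^1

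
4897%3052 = 1845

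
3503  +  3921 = 7424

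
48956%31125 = 17831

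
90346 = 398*227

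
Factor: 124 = 2^2 * 31^1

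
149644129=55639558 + 94004571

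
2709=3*903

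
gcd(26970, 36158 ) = 2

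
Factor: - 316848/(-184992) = 2^( -1 )* 7^1*23^1*47^( - 1 )=161/94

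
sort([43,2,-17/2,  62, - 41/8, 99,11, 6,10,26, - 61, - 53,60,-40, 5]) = [-61,-53, - 40, - 17/2,-41/8 , 2, 5,6, 10, 11, 26,43 , 60,62 , 99]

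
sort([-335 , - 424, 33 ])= [  -  424 , - 335,33]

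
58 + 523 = 581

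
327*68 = 22236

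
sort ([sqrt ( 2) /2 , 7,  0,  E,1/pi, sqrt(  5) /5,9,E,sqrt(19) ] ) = [0, 1/pi,sqrt( 5) /5,sqrt( 2) /2,E,E,sqrt(19),7,9]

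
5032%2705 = 2327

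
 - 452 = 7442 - 7894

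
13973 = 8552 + 5421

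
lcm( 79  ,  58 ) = 4582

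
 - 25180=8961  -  34141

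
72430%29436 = 13558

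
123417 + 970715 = 1094132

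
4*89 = 356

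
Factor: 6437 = 41^1 * 157^1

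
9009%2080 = 689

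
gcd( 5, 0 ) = 5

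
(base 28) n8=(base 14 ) 348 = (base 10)652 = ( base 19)1F6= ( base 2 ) 1010001100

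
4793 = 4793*1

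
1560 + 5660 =7220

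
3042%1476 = 90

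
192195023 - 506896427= - 314701404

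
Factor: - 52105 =-5^1*17^1*613^1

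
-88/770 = - 4/35 = -  0.11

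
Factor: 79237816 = 2^3 *7^1*17^1 * 83233^1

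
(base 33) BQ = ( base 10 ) 389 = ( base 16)185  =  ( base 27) EB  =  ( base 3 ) 112102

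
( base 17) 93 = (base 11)132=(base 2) 10011100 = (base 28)5G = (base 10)156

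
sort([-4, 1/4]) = [ - 4, 1/4]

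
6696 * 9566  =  64053936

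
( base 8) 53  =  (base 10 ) 43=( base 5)133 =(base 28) 1F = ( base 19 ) 25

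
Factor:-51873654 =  -2^1*3^1 * 7^2*73^1*2417^1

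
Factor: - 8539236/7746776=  - 2^(-1)*3^3*17^1*31^( - 1)*4651^1 * 31237^( - 1) = - 2134809/1936694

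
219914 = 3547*62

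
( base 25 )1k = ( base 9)50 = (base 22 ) 21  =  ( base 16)2D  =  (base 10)45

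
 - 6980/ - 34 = 3490/17  =  205.29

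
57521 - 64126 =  - 6605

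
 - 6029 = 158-6187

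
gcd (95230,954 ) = 2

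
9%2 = 1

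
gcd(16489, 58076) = 1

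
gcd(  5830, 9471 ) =11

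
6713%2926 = 861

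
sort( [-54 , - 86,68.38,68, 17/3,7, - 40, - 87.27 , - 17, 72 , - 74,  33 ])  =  [ - 87.27, - 86, - 74, - 54, - 40, - 17, 17/3,7, 33,68, 68.38,72]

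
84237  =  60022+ 24215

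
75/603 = 25/201  =  0.12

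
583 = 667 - 84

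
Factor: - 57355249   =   - 7^1*43^1 * 89^1* 2141^1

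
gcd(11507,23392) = 1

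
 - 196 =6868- 7064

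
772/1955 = 772/1955 = 0.39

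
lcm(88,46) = 2024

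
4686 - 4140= 546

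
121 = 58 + 63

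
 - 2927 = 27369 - 30296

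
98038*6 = 588228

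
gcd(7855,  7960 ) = 5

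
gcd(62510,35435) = 95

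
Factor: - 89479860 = - 2^2*3^1 * 5^1*139^1*10729^1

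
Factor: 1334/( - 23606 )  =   - 11^( - 1)*23^1*37^( - 1) = - 23/407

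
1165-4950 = - 3785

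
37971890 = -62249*( - 610)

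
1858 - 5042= - 3184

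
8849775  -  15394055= - 6544280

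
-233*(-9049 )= 2108417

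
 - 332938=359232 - 692170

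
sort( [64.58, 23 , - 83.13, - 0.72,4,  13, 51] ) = [ - 83.13, - 0.72, 4,13, 23 , 51, 64.58] 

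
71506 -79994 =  - 8488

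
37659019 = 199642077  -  161983058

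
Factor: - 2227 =-17^1*131^1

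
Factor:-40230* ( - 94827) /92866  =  3^4*5^1*59^( - 1)*73^1*149^1 * 433^1 * 787^(- 1)= 1907445105/46433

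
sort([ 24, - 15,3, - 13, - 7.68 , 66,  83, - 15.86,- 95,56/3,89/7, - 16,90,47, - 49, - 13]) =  [ - 95,-49,- 16, - 15.86, - 15, - 13, - 13, - 7.68,3, 89/7,56/3,24,47,66, 83,90]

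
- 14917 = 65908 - 80825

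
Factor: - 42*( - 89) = 3738 = 2^1*3^1*7^1 *89^1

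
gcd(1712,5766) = 2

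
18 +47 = 65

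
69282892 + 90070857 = 159353749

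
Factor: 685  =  5^1*137^1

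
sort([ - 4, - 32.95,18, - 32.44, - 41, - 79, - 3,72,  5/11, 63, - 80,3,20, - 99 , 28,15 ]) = [ - 99, - 80, - 79, - 41, - 32.95 , - 32.44,-4, - 3,5/11,3, 15,18,  20,28 , 63,72 ]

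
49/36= 49/36 = 1.36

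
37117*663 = 24608571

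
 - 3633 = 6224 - 9857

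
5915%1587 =1154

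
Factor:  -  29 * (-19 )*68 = 37468= 2^2*17^1*19^1*29^1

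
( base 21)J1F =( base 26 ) cbh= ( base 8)20337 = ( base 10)8415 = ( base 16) 20DF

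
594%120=114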